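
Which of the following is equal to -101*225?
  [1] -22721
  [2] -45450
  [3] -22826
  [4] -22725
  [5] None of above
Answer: 4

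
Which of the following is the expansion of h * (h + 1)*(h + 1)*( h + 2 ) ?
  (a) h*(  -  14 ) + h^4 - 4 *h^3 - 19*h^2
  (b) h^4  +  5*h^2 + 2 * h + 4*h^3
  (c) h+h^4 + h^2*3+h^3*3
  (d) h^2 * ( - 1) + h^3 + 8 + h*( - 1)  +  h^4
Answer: b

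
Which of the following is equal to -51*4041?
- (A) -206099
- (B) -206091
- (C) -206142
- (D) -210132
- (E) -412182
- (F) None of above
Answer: B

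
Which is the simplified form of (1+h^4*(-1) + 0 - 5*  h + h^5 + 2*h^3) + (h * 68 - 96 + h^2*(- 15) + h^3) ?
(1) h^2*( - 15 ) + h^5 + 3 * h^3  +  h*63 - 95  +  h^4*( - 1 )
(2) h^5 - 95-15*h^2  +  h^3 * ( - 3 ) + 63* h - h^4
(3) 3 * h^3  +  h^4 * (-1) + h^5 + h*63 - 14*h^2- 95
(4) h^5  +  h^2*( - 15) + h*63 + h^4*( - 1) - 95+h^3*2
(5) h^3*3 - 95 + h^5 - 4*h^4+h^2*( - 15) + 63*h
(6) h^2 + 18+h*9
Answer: 1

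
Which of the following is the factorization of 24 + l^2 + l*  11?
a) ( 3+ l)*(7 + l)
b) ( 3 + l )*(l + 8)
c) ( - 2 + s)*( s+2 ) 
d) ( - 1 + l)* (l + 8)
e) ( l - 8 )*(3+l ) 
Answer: b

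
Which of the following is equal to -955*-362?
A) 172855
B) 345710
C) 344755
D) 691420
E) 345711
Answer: B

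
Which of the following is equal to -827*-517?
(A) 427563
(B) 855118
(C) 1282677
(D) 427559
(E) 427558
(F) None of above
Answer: D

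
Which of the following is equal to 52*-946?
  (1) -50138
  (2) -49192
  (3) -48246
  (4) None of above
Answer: 2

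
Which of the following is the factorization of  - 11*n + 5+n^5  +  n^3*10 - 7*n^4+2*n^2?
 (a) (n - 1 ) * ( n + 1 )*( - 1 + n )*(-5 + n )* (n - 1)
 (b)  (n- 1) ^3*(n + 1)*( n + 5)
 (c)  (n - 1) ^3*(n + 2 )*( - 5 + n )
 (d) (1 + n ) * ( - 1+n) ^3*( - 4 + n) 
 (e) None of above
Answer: a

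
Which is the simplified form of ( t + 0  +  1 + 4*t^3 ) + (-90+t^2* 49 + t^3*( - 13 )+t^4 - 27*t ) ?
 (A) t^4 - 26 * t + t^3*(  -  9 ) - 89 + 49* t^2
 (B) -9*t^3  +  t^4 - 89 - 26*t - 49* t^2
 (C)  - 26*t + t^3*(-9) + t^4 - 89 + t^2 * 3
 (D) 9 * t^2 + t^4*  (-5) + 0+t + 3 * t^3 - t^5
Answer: A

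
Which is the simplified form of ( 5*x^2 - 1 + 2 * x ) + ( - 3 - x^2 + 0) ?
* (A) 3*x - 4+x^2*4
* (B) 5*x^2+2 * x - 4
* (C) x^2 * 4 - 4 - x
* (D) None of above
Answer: D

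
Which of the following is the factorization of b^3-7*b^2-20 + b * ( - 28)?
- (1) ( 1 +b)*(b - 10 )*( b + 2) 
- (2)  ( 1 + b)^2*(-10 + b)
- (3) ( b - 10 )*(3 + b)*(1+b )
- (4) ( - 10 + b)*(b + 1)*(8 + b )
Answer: 1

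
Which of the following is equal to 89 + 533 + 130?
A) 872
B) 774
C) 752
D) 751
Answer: C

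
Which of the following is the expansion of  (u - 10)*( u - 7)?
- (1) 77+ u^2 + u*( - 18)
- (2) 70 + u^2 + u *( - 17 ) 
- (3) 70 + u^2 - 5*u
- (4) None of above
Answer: 2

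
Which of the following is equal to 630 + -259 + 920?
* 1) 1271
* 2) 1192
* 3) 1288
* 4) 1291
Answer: 4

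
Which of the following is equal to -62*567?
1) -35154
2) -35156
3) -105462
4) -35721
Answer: 1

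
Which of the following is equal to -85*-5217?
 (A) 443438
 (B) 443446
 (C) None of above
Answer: C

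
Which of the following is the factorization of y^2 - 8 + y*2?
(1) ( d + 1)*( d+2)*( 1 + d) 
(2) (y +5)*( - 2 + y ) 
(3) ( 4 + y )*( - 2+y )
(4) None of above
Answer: 3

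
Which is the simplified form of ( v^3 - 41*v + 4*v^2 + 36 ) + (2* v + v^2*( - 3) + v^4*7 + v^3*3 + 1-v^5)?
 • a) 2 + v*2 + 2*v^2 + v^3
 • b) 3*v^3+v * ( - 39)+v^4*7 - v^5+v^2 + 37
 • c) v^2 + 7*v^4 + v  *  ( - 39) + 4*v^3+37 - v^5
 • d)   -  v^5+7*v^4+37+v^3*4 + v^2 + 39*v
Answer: c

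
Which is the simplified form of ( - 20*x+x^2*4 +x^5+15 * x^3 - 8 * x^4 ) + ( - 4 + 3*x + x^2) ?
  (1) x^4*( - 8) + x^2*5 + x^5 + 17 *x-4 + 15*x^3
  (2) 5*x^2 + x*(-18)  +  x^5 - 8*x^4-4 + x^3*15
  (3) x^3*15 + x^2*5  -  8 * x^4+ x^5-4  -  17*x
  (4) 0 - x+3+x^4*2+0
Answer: 3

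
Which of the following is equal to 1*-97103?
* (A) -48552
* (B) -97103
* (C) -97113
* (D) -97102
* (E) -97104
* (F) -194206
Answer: B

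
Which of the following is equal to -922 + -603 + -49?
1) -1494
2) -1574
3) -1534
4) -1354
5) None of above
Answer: 2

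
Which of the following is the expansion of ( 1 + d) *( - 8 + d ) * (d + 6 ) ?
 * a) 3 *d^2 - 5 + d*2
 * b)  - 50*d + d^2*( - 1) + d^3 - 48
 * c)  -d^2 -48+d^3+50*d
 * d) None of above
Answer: b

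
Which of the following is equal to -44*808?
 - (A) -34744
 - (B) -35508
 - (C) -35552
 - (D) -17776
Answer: C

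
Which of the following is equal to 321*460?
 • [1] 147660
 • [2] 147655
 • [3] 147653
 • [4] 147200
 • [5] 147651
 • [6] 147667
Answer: 1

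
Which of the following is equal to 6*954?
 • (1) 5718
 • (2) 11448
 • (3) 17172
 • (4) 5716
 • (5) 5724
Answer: 5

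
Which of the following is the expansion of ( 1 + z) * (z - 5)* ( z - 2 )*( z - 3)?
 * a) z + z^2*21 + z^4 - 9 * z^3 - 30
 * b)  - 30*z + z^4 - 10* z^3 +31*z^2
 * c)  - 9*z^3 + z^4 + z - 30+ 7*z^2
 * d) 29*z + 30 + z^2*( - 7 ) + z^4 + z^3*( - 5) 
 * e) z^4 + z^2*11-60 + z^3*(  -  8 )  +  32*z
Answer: a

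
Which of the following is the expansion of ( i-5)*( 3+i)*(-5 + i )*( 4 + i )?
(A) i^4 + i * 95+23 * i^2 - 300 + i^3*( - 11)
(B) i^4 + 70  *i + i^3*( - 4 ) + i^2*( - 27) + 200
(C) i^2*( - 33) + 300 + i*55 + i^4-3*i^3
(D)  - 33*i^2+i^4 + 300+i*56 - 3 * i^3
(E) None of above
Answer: C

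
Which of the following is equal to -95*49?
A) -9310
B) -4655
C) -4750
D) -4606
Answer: B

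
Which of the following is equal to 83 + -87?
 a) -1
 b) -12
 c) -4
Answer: c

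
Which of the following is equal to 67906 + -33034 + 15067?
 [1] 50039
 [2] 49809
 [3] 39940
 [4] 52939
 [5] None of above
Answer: 5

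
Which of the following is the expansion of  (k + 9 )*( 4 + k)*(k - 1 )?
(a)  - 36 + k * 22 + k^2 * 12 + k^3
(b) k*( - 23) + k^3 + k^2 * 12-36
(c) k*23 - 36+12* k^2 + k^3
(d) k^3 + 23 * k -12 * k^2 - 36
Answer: c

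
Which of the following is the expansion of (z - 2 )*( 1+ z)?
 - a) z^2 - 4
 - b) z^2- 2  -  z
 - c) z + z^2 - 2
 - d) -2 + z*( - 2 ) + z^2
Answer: b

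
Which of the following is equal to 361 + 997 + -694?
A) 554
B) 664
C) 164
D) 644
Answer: B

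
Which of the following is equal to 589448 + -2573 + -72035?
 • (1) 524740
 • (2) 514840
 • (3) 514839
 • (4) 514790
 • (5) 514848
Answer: 2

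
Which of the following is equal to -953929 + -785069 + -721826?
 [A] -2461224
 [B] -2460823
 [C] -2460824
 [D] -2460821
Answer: C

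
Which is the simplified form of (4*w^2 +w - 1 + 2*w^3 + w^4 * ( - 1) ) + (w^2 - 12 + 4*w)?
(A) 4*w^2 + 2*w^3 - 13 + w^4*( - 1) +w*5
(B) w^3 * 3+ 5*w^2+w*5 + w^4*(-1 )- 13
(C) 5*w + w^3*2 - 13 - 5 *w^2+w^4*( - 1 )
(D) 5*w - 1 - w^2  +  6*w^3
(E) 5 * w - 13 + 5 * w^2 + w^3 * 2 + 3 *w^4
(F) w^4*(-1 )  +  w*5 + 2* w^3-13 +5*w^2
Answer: F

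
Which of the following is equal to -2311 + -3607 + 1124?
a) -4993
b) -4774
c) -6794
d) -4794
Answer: d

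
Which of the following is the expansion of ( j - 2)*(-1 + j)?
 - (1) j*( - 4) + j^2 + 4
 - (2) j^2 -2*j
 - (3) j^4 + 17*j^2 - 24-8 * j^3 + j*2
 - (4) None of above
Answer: 4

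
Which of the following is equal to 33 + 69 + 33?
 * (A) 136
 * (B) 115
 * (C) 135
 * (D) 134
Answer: C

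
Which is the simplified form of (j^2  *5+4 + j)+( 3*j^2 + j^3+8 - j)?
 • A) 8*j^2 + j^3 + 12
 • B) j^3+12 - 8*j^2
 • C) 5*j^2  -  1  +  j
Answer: A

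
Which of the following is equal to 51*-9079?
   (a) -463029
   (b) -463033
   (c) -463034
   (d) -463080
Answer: a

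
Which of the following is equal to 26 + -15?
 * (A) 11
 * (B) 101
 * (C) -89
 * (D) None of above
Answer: A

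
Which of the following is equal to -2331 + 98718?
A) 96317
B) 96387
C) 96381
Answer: B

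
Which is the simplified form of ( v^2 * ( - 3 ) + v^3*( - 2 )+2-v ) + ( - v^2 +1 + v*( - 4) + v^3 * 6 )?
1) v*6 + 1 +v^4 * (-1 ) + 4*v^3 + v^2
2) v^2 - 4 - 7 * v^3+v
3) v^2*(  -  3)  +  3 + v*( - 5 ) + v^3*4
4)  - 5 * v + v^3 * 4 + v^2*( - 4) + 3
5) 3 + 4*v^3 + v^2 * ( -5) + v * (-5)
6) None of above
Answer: 4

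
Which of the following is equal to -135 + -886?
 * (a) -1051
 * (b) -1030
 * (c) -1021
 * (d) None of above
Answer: c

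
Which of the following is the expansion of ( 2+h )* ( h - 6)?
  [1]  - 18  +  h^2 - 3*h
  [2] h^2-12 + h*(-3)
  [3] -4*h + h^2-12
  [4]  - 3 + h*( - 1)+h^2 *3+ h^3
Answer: 3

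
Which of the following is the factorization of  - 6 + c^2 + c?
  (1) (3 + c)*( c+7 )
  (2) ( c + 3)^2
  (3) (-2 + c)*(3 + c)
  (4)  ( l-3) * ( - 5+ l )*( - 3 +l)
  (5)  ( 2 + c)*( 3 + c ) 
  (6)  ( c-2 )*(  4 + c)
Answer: 3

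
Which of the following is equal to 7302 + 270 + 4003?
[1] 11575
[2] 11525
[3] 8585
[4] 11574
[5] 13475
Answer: 1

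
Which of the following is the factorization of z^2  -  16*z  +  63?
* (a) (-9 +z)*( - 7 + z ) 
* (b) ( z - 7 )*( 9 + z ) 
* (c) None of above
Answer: a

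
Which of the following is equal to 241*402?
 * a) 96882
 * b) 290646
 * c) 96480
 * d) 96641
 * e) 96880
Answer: a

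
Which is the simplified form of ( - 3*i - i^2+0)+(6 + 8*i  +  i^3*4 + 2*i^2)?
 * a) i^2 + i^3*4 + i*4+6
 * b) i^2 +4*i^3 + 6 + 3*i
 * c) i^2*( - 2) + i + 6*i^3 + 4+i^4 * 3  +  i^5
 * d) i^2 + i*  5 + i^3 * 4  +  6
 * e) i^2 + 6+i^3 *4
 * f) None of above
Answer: d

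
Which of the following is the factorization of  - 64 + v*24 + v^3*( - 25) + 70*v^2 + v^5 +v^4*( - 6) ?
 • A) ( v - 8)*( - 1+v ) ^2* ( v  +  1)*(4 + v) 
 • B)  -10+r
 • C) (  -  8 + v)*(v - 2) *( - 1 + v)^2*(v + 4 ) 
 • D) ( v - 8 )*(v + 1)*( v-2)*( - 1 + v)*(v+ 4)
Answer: D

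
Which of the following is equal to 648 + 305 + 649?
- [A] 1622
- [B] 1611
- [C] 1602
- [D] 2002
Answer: C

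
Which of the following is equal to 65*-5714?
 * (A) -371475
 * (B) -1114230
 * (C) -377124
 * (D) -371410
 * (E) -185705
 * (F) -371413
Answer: D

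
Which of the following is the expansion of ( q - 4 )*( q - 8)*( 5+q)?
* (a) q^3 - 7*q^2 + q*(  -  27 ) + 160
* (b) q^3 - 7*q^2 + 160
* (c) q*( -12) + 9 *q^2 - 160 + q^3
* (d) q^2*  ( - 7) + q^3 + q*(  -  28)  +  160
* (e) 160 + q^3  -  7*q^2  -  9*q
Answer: d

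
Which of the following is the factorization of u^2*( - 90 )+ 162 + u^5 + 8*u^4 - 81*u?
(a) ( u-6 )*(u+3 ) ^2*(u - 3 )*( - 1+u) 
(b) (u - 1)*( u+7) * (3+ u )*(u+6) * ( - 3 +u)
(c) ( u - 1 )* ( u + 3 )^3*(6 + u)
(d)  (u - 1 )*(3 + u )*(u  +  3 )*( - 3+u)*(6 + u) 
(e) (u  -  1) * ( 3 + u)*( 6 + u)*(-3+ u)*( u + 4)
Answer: d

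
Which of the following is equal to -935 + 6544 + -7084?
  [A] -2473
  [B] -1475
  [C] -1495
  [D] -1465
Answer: B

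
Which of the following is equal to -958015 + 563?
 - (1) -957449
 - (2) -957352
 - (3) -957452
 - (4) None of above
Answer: 3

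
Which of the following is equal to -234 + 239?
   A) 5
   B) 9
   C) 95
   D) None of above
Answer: A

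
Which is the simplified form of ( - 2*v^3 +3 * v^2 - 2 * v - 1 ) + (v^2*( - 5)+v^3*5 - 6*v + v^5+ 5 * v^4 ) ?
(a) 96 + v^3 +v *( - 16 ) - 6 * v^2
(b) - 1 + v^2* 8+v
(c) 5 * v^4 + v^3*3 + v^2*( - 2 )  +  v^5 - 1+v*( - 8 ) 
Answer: c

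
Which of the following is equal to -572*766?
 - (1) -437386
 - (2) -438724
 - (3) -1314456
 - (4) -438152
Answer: 4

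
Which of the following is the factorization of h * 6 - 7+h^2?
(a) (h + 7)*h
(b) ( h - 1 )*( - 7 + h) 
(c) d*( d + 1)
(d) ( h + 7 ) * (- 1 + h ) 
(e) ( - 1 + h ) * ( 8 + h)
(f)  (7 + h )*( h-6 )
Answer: d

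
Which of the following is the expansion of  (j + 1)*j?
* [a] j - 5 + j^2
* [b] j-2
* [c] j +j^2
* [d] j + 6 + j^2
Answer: c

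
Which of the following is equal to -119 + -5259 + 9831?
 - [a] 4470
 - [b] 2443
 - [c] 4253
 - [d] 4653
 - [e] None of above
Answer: e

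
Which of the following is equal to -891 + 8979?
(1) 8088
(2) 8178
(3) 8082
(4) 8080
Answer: 1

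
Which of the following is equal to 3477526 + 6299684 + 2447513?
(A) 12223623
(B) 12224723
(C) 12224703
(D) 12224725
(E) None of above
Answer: B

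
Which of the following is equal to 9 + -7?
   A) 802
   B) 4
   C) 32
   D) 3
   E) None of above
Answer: E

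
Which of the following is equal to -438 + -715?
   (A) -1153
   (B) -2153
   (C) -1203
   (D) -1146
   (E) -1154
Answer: A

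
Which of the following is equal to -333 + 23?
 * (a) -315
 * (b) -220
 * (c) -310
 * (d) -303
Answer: c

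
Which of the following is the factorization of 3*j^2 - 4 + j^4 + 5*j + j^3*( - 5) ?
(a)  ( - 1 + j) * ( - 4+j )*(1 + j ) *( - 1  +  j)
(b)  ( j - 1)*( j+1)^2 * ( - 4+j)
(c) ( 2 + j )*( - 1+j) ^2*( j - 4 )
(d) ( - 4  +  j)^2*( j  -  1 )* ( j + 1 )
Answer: a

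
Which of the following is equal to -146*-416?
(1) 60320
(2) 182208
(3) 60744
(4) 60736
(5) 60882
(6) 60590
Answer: 4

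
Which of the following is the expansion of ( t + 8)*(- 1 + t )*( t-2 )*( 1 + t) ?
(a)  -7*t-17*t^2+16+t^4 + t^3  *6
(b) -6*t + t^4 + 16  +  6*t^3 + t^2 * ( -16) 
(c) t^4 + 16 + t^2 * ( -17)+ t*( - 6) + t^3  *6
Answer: c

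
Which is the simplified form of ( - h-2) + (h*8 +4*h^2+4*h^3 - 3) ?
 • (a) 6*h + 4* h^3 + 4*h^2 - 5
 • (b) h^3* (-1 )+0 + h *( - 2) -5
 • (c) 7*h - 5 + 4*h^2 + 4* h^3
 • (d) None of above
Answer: c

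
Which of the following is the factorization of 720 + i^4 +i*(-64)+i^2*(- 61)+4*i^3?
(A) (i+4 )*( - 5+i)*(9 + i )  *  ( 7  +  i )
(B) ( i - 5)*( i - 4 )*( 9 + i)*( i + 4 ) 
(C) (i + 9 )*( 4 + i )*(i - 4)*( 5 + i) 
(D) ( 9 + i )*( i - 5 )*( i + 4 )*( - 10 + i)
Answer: B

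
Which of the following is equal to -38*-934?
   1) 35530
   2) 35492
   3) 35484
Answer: 2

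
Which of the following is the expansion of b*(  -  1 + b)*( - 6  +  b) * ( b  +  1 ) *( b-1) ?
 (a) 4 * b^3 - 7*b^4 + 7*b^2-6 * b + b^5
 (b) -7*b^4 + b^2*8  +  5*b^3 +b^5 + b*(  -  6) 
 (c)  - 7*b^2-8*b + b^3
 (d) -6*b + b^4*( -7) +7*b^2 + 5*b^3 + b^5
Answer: d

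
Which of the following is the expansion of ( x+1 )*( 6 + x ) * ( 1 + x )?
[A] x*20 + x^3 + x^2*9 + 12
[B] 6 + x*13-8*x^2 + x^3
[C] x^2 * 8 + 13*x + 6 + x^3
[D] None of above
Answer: C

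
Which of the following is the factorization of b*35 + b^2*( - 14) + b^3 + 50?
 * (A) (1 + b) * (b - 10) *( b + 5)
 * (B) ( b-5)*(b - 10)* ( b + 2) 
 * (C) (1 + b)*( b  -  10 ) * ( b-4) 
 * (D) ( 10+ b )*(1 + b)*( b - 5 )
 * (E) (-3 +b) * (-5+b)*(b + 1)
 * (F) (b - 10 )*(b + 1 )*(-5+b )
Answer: F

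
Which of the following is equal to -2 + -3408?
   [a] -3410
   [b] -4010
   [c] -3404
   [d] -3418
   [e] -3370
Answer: a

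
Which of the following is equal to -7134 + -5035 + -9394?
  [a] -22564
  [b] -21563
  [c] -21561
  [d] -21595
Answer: b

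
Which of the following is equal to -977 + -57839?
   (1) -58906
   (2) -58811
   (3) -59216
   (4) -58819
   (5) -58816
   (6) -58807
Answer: 5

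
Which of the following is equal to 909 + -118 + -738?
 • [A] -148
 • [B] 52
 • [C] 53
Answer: C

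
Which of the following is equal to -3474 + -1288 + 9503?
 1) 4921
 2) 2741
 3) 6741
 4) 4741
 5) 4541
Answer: 4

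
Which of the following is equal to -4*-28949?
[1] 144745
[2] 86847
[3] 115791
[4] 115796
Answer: 4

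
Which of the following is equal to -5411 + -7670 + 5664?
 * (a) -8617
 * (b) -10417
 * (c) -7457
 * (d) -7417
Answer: d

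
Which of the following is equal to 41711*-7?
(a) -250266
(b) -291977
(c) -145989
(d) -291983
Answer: b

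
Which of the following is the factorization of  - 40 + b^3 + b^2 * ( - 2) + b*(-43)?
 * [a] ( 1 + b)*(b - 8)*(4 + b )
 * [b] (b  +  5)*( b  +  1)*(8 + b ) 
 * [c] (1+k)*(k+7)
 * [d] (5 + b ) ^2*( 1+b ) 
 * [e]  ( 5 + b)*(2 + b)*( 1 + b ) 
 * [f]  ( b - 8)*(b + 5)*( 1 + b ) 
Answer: f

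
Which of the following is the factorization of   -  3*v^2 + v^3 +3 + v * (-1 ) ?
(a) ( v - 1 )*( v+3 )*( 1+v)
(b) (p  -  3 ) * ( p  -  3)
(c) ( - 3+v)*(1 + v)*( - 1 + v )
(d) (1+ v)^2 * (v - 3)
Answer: c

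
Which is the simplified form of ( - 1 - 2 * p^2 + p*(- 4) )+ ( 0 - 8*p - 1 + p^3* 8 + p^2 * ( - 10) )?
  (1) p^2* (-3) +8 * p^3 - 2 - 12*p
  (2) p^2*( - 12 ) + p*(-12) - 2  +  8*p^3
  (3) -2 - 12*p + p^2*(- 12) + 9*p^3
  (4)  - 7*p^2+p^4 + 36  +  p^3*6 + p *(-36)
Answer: 2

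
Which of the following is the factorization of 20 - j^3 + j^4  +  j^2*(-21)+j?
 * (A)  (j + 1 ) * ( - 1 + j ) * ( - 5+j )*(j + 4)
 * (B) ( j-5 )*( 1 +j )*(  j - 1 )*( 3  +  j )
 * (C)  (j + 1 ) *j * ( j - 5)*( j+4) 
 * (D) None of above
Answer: A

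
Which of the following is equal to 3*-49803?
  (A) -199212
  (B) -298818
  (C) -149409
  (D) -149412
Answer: C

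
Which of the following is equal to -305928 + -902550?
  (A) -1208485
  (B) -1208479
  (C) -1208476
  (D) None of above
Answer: D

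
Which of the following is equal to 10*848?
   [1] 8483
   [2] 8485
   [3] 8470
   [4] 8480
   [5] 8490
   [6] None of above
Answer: 4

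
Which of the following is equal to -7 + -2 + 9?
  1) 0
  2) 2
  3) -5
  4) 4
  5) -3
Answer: 1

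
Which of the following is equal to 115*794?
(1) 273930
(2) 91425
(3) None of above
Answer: 3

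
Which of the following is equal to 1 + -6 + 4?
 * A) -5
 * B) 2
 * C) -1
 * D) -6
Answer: C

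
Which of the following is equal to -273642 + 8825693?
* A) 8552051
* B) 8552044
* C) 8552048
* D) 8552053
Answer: A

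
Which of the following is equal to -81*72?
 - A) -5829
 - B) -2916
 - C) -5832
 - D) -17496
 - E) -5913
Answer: C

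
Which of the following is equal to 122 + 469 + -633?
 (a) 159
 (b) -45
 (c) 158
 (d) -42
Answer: d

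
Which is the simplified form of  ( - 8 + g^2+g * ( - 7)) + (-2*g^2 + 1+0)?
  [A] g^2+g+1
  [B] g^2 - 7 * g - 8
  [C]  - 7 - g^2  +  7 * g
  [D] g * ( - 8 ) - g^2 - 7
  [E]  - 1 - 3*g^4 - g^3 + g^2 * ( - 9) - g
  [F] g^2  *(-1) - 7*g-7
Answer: F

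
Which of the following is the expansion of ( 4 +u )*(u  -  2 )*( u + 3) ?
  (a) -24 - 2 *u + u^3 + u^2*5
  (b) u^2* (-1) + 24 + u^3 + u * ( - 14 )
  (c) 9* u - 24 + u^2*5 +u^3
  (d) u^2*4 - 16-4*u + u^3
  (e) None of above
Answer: a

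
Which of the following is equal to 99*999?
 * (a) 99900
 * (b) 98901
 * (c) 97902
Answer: b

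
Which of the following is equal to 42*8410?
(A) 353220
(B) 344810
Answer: A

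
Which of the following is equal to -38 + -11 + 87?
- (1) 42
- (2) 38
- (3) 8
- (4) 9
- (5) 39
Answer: 2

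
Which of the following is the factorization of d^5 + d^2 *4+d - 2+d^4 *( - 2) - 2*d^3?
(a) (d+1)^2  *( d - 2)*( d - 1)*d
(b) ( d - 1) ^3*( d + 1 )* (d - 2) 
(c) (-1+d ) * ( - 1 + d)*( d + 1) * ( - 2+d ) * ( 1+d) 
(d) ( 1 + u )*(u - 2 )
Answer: c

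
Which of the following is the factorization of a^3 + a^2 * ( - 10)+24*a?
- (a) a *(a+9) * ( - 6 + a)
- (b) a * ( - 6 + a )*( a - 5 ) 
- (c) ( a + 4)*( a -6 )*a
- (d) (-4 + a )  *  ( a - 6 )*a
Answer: d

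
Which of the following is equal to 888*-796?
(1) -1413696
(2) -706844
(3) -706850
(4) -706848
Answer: 4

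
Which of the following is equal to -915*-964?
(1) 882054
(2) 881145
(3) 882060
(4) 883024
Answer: 3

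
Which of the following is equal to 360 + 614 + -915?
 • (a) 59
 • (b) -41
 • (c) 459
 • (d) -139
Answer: a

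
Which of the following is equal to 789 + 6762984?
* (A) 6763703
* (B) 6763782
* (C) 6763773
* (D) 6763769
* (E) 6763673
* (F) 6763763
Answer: C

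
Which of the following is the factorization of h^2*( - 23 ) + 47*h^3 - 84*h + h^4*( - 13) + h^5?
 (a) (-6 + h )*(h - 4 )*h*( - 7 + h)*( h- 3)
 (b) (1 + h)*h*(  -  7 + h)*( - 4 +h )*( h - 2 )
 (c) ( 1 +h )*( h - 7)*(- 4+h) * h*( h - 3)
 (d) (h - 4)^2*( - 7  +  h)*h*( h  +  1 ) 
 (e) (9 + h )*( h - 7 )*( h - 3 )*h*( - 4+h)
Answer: c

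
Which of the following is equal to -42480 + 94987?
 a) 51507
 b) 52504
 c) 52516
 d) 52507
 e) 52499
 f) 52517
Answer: d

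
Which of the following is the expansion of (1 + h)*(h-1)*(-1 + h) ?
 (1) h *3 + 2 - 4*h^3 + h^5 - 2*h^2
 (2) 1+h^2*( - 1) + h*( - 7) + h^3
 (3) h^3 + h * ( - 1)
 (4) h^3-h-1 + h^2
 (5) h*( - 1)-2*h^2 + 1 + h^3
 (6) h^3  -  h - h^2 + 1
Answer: 6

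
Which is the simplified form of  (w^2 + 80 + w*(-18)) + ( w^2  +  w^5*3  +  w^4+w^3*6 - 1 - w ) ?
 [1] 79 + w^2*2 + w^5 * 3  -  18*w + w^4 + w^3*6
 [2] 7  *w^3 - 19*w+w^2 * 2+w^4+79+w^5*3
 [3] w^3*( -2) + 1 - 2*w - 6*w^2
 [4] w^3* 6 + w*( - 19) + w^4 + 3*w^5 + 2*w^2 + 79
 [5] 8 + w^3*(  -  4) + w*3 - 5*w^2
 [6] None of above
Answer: 4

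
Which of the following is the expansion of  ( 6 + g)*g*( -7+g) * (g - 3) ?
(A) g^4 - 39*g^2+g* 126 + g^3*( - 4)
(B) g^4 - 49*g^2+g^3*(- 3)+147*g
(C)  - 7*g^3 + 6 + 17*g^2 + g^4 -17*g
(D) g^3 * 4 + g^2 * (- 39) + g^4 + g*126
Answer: A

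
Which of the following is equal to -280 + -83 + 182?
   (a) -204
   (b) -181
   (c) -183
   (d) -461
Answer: b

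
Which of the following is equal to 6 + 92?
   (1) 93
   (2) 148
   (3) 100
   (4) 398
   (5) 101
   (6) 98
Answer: 6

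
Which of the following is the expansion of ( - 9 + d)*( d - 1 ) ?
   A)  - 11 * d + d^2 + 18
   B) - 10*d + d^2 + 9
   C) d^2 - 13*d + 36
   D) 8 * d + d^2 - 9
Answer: B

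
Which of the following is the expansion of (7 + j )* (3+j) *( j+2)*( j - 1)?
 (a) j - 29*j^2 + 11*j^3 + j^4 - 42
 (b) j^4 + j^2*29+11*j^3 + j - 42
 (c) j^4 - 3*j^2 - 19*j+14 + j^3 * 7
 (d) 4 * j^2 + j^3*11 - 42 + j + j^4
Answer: b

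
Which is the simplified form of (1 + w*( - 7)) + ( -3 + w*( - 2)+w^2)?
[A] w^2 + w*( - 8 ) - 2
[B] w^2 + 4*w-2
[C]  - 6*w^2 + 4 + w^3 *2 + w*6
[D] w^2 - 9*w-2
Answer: D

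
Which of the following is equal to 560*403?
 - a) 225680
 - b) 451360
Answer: a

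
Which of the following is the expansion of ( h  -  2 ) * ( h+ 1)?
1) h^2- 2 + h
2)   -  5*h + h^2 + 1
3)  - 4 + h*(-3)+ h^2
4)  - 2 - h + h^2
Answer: 4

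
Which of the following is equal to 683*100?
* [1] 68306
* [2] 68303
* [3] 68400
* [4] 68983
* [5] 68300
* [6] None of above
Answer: 5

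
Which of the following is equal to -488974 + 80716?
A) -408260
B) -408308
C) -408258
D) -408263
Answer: C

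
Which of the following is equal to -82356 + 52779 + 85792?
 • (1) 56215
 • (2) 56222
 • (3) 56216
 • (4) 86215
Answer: 1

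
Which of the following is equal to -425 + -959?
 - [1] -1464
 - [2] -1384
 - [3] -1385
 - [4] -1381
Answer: 2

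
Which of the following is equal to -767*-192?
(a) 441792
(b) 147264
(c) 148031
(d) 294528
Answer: b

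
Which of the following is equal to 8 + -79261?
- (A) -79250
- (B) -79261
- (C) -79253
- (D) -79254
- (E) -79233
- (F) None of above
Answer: C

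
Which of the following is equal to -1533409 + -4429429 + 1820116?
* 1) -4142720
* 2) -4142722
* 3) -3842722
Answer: 2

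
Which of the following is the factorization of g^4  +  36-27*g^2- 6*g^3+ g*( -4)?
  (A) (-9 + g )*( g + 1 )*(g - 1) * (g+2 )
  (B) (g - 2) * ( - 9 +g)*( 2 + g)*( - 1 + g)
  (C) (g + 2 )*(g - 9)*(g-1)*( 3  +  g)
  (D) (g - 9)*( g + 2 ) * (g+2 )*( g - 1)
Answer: D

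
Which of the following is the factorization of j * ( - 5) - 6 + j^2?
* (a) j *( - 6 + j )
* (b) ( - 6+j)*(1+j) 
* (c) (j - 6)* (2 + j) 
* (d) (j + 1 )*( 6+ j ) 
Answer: b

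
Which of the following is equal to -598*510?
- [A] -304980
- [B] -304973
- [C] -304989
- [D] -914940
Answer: A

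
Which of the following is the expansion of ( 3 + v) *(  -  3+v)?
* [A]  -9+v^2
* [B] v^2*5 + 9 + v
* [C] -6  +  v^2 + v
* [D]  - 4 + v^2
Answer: A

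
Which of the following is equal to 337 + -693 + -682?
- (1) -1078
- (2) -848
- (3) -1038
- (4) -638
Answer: 3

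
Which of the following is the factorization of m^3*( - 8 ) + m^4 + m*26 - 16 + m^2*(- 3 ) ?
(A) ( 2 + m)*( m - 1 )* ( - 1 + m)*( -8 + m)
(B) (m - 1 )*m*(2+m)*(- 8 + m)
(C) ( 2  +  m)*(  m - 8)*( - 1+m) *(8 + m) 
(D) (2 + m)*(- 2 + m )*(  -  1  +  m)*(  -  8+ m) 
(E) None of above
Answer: A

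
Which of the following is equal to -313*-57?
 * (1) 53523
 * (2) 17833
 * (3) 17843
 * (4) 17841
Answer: 4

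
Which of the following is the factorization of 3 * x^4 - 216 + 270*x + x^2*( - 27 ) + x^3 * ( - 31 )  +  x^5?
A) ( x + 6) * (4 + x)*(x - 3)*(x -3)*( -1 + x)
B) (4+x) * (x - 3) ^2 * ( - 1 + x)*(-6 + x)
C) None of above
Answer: A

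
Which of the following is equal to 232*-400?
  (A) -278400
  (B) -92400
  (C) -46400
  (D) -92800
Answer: D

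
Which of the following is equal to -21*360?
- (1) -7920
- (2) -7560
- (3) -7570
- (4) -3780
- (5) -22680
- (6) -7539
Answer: 2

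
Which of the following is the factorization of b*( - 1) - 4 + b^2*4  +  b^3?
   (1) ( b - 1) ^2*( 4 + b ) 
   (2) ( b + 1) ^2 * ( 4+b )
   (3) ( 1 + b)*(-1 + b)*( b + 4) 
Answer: 3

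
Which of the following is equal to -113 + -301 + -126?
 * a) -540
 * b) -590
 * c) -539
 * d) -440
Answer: a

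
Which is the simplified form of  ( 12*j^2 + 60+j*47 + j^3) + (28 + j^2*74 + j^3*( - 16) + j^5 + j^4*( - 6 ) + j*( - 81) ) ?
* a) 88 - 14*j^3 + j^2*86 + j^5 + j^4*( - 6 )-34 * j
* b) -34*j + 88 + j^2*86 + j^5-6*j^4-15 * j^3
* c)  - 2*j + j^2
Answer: b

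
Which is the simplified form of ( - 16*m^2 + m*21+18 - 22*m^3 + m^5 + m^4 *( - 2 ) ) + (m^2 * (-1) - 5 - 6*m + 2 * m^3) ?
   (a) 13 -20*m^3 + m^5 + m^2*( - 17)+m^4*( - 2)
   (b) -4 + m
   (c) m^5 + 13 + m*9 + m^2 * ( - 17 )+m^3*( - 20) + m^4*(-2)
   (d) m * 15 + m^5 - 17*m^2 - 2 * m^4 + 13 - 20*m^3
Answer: d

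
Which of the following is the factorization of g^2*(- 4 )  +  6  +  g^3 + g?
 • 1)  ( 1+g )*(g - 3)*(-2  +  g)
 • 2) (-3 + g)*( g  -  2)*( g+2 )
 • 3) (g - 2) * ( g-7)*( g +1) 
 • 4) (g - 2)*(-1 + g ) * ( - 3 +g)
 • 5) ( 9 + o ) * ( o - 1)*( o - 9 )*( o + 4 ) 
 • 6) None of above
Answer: 1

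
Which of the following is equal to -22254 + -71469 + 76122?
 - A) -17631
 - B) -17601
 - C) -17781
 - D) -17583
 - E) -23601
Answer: B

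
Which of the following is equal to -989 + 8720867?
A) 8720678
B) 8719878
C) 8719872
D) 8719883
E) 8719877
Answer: B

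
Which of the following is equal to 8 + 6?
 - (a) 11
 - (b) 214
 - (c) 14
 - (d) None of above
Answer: c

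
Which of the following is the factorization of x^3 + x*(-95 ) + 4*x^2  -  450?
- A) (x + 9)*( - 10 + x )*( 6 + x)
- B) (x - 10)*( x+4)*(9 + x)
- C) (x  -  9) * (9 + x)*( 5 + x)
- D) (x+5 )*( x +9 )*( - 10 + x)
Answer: D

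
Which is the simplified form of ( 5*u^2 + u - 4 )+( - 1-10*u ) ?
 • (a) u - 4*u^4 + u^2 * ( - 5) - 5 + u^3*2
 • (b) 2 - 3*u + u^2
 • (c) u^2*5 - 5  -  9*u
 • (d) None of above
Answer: c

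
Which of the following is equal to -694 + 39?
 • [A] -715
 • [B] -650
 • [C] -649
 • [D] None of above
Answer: D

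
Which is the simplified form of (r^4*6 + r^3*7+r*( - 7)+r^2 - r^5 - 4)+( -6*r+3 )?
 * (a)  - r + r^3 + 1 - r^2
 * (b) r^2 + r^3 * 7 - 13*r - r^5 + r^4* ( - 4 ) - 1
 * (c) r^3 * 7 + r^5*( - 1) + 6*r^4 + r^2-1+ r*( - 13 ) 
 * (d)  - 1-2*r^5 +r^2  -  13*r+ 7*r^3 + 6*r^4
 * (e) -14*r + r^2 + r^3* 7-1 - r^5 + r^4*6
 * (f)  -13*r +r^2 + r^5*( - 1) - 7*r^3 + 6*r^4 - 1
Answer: c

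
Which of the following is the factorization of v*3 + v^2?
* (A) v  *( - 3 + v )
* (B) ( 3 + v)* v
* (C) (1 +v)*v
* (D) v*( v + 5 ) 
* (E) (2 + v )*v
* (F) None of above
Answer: B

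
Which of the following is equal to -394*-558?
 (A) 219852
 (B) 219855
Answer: A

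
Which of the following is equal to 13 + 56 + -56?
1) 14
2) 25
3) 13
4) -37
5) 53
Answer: 3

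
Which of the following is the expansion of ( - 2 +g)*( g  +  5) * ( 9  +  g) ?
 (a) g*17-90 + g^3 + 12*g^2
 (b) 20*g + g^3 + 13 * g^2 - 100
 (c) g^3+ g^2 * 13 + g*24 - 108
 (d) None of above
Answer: a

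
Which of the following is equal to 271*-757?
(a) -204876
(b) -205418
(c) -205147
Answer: c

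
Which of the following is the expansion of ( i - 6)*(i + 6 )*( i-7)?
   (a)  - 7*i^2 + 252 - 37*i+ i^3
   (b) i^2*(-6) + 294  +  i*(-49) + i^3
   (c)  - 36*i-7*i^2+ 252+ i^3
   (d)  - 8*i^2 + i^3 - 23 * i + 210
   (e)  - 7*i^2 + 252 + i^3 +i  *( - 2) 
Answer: c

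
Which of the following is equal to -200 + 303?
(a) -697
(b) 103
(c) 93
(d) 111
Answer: b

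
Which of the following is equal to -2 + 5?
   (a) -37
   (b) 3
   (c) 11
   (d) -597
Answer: b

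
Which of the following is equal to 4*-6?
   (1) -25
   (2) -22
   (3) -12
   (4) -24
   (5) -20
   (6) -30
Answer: 4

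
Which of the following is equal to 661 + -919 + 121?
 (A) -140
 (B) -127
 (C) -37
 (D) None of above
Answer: D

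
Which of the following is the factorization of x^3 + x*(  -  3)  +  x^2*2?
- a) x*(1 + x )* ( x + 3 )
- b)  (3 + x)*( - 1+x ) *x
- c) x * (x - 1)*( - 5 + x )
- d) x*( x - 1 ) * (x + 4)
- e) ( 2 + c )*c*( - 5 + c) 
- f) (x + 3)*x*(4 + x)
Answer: b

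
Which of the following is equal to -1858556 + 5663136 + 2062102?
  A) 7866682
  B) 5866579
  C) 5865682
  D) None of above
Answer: D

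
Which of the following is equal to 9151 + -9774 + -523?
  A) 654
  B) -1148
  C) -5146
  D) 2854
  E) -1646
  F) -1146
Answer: F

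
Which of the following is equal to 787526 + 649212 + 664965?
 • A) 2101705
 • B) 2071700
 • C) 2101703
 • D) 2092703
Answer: C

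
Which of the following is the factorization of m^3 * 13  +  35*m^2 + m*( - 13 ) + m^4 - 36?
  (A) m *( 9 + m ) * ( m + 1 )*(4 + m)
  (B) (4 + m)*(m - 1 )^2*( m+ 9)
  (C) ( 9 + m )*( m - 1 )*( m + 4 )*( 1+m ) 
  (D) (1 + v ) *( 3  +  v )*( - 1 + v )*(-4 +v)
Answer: C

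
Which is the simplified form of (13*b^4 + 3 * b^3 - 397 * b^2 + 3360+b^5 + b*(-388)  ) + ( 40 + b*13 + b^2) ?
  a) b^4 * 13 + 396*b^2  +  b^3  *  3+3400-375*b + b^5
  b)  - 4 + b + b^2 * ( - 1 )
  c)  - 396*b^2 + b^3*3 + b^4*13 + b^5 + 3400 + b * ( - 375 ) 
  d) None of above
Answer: c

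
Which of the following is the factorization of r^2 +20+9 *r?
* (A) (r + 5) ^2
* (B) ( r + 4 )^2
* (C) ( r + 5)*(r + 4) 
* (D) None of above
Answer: C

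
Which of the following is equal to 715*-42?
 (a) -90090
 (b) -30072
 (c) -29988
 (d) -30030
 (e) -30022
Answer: d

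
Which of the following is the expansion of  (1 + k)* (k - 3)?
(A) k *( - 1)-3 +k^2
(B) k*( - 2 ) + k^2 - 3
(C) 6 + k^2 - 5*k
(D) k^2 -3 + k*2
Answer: B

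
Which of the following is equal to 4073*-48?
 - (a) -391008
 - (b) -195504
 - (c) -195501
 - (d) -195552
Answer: b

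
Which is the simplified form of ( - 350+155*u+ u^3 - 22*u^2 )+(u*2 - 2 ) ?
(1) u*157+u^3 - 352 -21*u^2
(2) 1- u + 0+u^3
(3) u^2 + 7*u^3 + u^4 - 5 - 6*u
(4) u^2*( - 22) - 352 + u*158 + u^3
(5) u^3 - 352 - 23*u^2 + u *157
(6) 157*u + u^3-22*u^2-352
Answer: 6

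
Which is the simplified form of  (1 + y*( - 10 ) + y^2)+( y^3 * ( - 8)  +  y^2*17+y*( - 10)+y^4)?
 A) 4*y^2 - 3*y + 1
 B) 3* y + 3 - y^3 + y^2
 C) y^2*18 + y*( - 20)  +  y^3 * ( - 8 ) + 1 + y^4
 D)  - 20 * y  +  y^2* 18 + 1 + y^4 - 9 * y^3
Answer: C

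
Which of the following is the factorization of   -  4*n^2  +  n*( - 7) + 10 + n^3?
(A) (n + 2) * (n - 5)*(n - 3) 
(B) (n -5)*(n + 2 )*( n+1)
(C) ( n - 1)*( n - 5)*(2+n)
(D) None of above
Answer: C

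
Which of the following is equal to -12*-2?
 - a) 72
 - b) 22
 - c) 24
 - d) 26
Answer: c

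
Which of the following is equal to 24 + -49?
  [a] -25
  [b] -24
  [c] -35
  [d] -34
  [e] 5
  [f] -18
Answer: a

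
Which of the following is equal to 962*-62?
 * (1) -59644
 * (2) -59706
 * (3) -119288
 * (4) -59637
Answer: 1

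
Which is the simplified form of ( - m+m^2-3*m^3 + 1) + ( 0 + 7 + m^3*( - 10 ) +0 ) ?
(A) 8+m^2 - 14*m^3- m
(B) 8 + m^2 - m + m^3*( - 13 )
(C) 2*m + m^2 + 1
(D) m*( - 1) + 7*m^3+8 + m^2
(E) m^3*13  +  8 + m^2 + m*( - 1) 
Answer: B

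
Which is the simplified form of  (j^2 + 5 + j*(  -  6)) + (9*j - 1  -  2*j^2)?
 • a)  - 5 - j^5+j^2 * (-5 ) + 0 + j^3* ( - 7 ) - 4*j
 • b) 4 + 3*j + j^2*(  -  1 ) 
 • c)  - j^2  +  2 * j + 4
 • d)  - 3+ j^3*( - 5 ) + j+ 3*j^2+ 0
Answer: b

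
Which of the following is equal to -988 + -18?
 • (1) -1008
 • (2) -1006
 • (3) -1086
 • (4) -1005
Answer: 2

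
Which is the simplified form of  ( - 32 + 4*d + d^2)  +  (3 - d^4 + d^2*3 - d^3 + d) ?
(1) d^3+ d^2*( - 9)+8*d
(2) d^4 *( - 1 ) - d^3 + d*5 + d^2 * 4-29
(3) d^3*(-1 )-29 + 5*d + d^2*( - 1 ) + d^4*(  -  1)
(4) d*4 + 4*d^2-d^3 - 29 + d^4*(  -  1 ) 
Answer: 2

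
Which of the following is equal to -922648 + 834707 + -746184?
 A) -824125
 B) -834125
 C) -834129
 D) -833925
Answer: B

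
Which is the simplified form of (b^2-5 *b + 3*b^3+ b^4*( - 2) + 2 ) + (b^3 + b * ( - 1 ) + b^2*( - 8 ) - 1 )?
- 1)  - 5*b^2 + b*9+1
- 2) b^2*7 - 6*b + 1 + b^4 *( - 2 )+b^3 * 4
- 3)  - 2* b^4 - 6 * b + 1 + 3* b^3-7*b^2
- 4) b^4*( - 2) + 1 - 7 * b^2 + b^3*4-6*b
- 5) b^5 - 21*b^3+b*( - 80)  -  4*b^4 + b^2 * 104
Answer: 4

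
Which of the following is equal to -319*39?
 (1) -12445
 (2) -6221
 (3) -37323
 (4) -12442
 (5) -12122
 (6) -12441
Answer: 6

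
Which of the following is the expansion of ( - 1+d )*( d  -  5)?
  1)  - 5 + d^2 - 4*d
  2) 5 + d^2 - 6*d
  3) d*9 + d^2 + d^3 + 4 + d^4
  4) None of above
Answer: 2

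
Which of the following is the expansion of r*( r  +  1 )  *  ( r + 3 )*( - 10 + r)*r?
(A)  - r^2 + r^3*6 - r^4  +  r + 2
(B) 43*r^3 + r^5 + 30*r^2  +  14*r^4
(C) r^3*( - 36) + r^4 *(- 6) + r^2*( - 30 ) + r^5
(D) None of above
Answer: D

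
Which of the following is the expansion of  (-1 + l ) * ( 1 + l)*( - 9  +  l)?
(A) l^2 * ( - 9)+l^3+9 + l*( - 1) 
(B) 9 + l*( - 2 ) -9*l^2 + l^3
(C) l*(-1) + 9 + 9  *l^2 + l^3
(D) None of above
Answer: A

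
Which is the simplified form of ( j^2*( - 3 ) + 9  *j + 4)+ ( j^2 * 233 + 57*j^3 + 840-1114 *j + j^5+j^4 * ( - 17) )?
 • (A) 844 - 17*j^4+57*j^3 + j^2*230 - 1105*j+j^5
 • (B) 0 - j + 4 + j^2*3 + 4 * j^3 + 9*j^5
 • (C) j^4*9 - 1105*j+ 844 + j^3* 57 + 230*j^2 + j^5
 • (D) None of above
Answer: A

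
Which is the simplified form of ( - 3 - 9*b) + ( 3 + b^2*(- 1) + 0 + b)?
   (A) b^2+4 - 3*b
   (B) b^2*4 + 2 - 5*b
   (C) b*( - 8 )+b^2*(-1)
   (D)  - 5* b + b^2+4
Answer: C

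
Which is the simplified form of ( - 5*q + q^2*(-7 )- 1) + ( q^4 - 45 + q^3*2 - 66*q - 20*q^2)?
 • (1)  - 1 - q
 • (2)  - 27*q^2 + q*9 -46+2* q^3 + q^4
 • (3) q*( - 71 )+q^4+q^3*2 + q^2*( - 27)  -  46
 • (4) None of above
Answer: 3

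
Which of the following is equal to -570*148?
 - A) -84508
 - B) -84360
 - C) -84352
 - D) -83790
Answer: B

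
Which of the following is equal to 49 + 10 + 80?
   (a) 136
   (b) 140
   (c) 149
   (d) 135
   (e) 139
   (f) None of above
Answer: e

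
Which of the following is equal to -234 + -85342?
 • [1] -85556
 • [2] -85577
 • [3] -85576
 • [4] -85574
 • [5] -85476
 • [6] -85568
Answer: 3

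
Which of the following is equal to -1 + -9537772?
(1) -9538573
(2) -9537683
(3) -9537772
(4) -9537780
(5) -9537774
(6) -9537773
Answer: 6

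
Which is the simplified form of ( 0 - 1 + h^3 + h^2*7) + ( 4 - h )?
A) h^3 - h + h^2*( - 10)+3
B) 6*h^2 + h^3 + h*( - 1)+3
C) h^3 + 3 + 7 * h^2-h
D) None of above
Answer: C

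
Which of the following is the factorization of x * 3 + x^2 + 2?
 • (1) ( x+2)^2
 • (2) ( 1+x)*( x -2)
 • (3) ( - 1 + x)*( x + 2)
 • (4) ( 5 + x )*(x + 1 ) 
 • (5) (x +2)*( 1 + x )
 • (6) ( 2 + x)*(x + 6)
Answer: 5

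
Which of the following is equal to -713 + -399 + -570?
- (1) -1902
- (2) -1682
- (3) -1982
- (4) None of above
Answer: 2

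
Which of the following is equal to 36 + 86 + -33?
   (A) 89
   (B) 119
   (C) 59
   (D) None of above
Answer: A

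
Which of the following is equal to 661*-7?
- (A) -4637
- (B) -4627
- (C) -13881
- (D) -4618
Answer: B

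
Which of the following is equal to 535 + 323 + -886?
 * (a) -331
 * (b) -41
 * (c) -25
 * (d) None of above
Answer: d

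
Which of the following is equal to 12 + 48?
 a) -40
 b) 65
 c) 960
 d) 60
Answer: d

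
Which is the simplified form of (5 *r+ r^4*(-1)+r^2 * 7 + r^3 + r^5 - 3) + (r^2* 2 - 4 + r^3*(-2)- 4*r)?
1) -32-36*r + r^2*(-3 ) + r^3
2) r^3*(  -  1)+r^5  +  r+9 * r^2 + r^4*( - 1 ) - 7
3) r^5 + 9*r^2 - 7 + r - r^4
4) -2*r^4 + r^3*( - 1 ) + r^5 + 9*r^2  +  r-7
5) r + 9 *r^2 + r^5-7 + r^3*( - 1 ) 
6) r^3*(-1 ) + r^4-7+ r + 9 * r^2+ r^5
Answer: 2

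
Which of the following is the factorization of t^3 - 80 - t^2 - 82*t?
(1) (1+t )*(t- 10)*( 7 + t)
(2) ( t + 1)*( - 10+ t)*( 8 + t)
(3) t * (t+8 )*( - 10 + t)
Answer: 2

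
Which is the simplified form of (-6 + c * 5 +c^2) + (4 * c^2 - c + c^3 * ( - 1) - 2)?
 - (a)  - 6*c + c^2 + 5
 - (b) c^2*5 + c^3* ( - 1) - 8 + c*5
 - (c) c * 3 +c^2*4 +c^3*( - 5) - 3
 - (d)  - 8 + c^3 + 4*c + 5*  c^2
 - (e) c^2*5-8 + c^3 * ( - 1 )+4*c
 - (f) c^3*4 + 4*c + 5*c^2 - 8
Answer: e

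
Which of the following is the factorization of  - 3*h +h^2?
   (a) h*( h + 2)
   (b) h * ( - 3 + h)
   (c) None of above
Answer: b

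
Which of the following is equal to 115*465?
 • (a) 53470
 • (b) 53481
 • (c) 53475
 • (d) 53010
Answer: c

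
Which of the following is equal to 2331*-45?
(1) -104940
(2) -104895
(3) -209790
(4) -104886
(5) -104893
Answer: 2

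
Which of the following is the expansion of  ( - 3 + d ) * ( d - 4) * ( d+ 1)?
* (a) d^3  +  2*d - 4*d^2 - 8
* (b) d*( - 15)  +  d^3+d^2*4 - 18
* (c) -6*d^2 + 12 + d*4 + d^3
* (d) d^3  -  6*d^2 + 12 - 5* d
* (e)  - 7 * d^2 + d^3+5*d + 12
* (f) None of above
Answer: f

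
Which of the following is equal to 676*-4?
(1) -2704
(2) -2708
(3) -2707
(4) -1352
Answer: 1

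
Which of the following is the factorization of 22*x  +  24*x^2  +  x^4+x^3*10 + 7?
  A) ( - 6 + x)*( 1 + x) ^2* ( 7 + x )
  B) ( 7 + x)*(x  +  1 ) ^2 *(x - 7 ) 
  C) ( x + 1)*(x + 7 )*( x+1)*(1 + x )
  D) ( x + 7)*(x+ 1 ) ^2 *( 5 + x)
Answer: C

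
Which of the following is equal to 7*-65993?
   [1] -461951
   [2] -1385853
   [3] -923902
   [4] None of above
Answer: 1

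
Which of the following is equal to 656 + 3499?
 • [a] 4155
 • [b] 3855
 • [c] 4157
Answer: a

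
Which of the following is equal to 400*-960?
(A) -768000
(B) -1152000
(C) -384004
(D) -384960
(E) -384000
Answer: E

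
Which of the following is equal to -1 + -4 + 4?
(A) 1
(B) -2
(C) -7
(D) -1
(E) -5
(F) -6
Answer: D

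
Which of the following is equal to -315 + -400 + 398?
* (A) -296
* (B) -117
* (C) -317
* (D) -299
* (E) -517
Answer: C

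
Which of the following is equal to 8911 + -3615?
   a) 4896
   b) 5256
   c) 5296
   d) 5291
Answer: c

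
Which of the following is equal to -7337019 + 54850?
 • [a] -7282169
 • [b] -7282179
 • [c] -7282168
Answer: a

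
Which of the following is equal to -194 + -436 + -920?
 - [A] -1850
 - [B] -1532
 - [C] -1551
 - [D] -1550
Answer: D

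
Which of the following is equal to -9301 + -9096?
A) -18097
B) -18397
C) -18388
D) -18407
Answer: B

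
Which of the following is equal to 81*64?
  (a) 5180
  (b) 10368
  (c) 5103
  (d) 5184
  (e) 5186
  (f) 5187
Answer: d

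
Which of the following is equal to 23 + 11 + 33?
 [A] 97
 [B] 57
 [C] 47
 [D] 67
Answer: D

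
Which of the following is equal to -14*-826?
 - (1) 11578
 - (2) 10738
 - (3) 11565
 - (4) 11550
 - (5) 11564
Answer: 5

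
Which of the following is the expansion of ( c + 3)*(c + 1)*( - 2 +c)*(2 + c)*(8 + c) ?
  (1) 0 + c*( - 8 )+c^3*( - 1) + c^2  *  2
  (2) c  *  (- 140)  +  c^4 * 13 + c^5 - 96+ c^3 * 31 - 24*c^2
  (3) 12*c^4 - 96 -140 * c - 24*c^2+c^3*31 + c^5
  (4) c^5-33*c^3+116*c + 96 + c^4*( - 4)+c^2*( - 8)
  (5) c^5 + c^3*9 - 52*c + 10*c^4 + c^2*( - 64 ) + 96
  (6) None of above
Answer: 3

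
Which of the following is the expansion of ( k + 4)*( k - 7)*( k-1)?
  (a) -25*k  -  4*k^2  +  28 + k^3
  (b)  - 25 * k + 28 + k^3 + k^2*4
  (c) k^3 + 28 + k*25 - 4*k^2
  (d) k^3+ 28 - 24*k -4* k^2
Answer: a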